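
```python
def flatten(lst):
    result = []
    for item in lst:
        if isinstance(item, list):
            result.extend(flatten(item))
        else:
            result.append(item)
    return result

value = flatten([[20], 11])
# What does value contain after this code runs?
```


flatten([[20], 11])
Processing each element:
  [20] is a list -> flatten recursively -> [20]
  11 is not a list -> append 11
= [20, 11]


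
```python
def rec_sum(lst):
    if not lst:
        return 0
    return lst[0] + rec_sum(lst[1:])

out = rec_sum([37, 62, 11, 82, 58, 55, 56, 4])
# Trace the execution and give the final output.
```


rec_sum([37, 62, 11, 82, 58, 55, 56, 4])
= 37 + rec_sum([62, 11, 82, 58, 55, 56, 4])
= 37 + 62 + rec_sum([11, 82, 58, 55, 56, 4])
= 37 + 62 + 11 + rec_sum([82, 58, 55, 56, 4])
= 37 + 62 + 11 + 82 + rec_sum([58, 55, 56, 4])
= 37 + 62 + 11 + 82 + 58 + rec_sum([55, 56, 4])
= 37 + 62 + 11 + 82 + 58 + 55 + rec_sum([56, 4])
= 37 + 62 + 11 + 82 + 58 + 55 + 56 + rec_sum([4])
= 37 + 62 + 11 + 82 + 58 + 55 + 56 + 4 + rec_sum([])
= 37 + 62 + 11 + 82 + 58 + 55 + 56 + 4 + 0
= 365


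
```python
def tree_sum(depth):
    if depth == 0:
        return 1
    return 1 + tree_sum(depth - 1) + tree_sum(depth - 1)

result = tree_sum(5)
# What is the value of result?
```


tree_sum(5)
= 1 + tree_sum(4) + tree_sum(4)
= 1 + 2 * tree_sum(4)
tree_sum(k) = 2^(k+1) - 1
tree_sum(0) = 1
tree_sum(1) = 3
tree_sum(2) = 7
tree_sum(3) = 15
tree_sum(4) = 31
tree_sum(5) = 2^6 - 1 = 63


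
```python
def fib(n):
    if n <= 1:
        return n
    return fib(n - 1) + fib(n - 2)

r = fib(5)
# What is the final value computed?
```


fib(5)
= fib(4) + fib(3)
= (fib(3) + fib(2)) + fib(3)
Computing bottom-up: fib(0)=0, fib(1)=1, fib(2)=1, fib(3)=2, fib(4)=3, fib(5)=5
= 5


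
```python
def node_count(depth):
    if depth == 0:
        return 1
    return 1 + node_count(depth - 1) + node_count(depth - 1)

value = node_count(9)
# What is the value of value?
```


node_count(9)
= 1 + node_count(8) + node_count(8)
= 1 + 2 * node_count(8)
node_count(k) = 2^(k+1) - 1
node_count(0) = 1
node_count(1) = 3
node_count(2) = 7
node_count(3) = 15
node_count(4) = 31
node_count(9) = 2^10 - 1 = 1023


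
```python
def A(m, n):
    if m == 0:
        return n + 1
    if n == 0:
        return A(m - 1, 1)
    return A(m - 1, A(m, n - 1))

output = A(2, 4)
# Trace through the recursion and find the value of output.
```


A(2, 4)
= A(1, A(2, 3))
First compute A(2, 3) = 9
= A(1, 9)
= 11


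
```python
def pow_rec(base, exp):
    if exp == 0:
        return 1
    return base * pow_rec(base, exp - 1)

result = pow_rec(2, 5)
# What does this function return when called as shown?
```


pow_rec(2, 5)
= 2 * pow_rec(2, 4)
= 2 * 2 * pow_rec(2, 3)
= 2 * 2 * 2 * pow_rec(2, 2)
= 2 * 2 * 2 * 2 * pow_rec(2, 1)
= 2 * 2 * 2 * 2 * 2 * pow_rec(2, 0)
= 2 * 2 * 2 * 2 * 2 * 1
= 32


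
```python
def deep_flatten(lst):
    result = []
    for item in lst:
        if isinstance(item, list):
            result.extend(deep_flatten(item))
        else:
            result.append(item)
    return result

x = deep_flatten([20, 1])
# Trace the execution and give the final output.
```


deep_flatten([20, 1])
Processing each element:
  20 is not a list -> append 20
  1 is not a list -> append 1
= [20, 1]


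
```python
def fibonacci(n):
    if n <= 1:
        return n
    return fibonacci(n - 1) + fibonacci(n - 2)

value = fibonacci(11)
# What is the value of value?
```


fibonacci(11)
= fibonacci(10) + fibonacci(9)
= (fibonacci(9) + fibonacci(8)) + fibonacci(9)
Computing bottom-up: fibonacci(0)=0, fibonacci(1)=1, fibonacci(2)=1, fibonacci(3)=2, fibonacci(4)=3, fibonacci(5)=5, fibonacci(6)=8, fibonacci(7)=13, fibonacci(8)=21, fibonacci(9)=34, fibonacci(10)=55, fibonacci(11)=89
= 89


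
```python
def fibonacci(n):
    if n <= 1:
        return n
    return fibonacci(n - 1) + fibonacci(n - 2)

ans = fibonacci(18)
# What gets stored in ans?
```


fibonacci(18)
= fibonacci(17) + fibonacci(16)
= (fibonacci(16) + fibonacci(15)) + fibonacci(16)
Computing bottom-up: fibonacci(0)=0, fibonacci(1)=1, fibonacci(2)=1, fibonacci(3)=2, fibonacci(4)=3, fibonacci(5)=5, fibonacci(6)=8, fibonacci(7)=13, fibonacci(8)=21, fibonacci(9)=34, fibonacci(10)=55, fibonacci(11)=89, fibonacci(12)=144, fibonacci(13)=233, fibonacci(14)=377, fibonacci(15)=610, fibonacci(16)=987, fibonacci(17)=1597, fibonacci(18)=2584
= 2584


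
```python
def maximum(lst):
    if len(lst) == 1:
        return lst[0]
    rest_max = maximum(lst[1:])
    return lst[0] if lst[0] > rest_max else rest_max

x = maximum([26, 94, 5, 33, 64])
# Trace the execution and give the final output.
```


maximum([26, 94, 5, 33, 64])
= compare 26 with maximum([94, 5, 33, 64])
= compare 94 with maximum([5, 33, 64])
= compare 5 with maximum([33, 64])
= compare 33 with maximum([64])
Base: maximum([64]) = 64
compare 33 with 64: max = 64
compare 5 with 64: max = 64
compare 94 with 64: max = 94
compare 26 with 94: max = 94
= 94


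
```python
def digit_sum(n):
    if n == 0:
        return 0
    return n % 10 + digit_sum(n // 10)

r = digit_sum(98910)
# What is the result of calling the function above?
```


digit_sum(98910)
= 0 + digit_sum(9891)
= 0 + 1 + digit_sum(989)
= 0 + 1 + 9 + digit_sum(98)
= 0 + 1 + 9 + 8 + digit_sum(9)
= 0 + 1 + 9 + 8 + 9 + digit_sum(0)
= 0 + 1 + 9 + 8 + 9 + 0
= 27


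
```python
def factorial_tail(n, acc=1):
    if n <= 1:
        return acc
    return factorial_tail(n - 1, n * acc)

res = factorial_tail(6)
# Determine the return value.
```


factorial_tail(6, 1)
= factorial_tail(5, 6 * 1) = factorial_tail(5, 6)
= factorial_tail(4, 5 * 6) = factorial_tail(4, 30)
= factorial_tail(3, 4 * 30) = factorial_tail(3, 120)
= factorial_tail(2, 3 * 120) = factorial_tail(2, 360)
= factorial_tail(1, 2 * 360) = factorial_tail(1, 720)
n <= 1, return acc = 720


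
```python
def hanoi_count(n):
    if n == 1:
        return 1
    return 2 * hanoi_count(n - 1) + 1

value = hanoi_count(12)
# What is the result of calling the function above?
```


hanoi_count(12)
= 2 * hanoi_count(11) + 1
= 2 * (2 * hanoi_count(10) + 1) + 1
= 2 * (2 * (2 * hanoi_count(9) + 1) + 1) + 1
= 2 * (2 * (2 * (2 * hanoi_count(8) + 1) + 1) + 1) + 1
= 2 * (2 * (2 * (2 * (2 * hanoi_count(7) + 1) + 1) + 1) + 1) + 1
= 2 * (2 * (2 * (2 * (2 * (2 * hanoi_count(6) + 1) + 1) + 1) + 1) + 1) + 1
= 2 * (2 * (2 * (2 * (2 * (2 * (2 * hanoi_count(5) + 1) + 1) + 1) + 1) + 1) + 1) + 1
= 2 * (2 * (2 * (2 * (2 * (2 * (2 * (2 * hanoi_count(4) + 1) + 1) + 1) + 1) + 1) + 1) + 1) + 1
= 2 * (2 * (2 * (2 * (2 * (2 * (2 * (2 * (2 * hanoi_count(3) + 1) + 1) + 1) + 1) + 1) + 1) + 1) + 1) + 1
= 2 * (2 * (2 * (2 * (2 * (2 * (2 * (2 * (2 * (2 * hanoi_count(2) + 1) + 1) + 1) + 1) + 1) + 1) + 1) + 1) + 1) + 1
= 2 * (2 * (2 * (2 * (2 * (2 * (2 * (2 * (2 * (2 * (2 * hanoi_count(1) + 1) + 1) + 1) + 1) + 1) + 1) + 1) + 1) + 1) + 1) + 1
Now compute bottom-up:
hanoi_count(1) = 1
hanoi_count(2) = 2 * 1 + 1 = 3
hanoi_count(3) = 2 * 3 + 1 = 7
hanoi_count(4) = 2 * 7 + 1 = 15
hanoi_count(5) = 2 * 15 + 1 = 31
hanoi_count(6) = 2 * 31 + 1 = 63
hanoi_count(7) = 2 * 63 + 1 = 127
hanoi_count(8) = 2 * 127 + 1 = 255
hanoi_count(9) = 2 * 255 + 1 = 511
hanoi_count(10) = 2 * 511 + 1 = 1023
hanoi_count(11) = 2 * 1023 + 1 = 2047
hanoi_count(12) = 2 * 2047 + 1 = 4095
= 4095


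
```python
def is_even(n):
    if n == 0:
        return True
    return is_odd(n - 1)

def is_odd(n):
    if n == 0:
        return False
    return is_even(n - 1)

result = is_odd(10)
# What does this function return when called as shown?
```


is_odd(10)
= is_even(9)
= is_odd(8)
= is_even(7)
= is_odd(6)
= is_even(5)
= is_odd(4)
= is_even(3)
= is_odd(2)
= is_even(1)
= is_odd(0)
n == 0: return False
= False


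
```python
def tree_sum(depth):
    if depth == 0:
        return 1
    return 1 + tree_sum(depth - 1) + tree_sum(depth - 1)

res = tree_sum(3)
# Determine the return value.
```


tree_sum(3)
= 1 + tree_sum(2) + tree_sum(2)
= 1 + 2 * tree_sum(2)
tree_sum(k) = 2^(k+1) - 1
tree_sum(0) = 1
tree_sum(1) = 3
tree_sum(2) = 7
tree_sum(3) = 15
tree_sum(3) = 2^4 - 1 = 15


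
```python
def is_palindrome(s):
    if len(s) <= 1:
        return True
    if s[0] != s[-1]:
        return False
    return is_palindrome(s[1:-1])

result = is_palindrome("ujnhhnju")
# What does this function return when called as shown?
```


is_palindrome("ujnhhnju")
"ujnhhnju": s[0]='u' == s[-1]='u' -> is_palindrome("jnhhnj")
"jnhhnj": s[0]='j' == s[-1]='j' -> is_palindrome("nhhn")
"nhhn": s[0]='n' == s[-1]='n' -> is_palindrome("hh")
"hh": s[0]='h' == s[-1]='h' -> is_palindrome("")
"": len <= 1 -> True
= True


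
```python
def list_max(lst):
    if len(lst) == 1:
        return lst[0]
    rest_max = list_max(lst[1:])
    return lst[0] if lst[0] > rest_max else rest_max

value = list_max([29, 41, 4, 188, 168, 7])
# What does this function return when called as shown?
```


list_max([29, 41, 4, 188, 168, 7])
= compare 29 with list_max([41, 4, 188, 168, 7])
= compare 41 with list_max([4, 188, 168, 7])
= compare 4 with list_max([188, 168, 7])
= compare 188 with list_max([168, 7])
= compare 168 with list_max([7])
Base: list_max([7]) = 7
compare 168 with 7: max = 168
compare 188 with 168: max = 188
compare 4 with 188: max = 188
compare 41 with 188: max = 188
compare 29 with 188: max = 188
= 188


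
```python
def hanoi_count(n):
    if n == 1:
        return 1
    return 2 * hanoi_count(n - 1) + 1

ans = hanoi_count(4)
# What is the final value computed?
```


hanoi_count(4)
= 2 * hanoi_count(3) + 1
= 2 * (2 * hanoi_count(2) + 1) + 1
= 2 * (2 * (2 * hanoi_count(1) + 1) + 1) + 1
Now compute bottom-up:
hanoi_count(1) = 1
hanoi_count(2) = 2 * 1 + 1 = 3
hanoi_count(3) = 2 * 3 + 1 = 7
hanoi_count(4) = 2 * 7 + 1 = 15
= 15


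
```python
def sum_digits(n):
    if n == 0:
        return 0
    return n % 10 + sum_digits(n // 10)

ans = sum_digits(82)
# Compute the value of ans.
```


sum_digits(82)
= 2 + sum_digits(8)
= 2 + 8 + sum_digits(0)
= 2 + 8 + 0
= 10


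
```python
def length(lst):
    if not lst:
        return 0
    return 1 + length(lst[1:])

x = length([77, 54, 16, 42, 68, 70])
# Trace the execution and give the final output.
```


length([77, 54, 16, 42, 68, 70])
= 1 + length([54, 16, 42, 68, 70])
= 1 + 1 + length([16, 42, 68, 70])
= 1 + 1 + 1 + length([42, 68, 70])
= 1 + 1 + 1 + 1 + length([68, 70])
= 1 + 1 + 1 + 1 + 1 + length([70])
= 1 + 1 + 1 + 1 + 1 + 1 + length([])
= 1 + 1 + 1 + 1 + 1 + 1 + 0
= 6


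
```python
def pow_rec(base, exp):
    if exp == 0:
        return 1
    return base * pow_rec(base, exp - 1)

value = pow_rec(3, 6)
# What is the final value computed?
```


pow_rec(3, 6)
= 3 * pow_rec(3, 5)
= 3 * 3 * pow_rec(3, 4)
= 3 * 3 * 3 * pow_rec(3, 3)
= 3 * 3 * 3 * 3 * pow_rec(3, 2)
= 3 * 3 * 3 * 3 * 3 * pow_rec(3, 1)
= 3 * 3 * 3 * 3 * 3 * 3 * pow_rec(3, 0)
= 3 * 3 * 3 * 3 * 3 * 3 * 1
= 729


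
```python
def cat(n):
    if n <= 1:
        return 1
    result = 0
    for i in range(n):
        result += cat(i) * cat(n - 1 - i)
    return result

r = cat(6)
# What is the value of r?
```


cat(6)
= sum of cat(i) * cat(6-1-i) for i in 0..5
First compute sub-values bottom-up:
  cat(0) = 1, cat(1) = 1
  cat(2) = 1*1 + 1*1 = 2
  cat(3) = 1*2 + 1*1 + 2*1 = 5
  cat(4) = 1*5 + 1*2 + 2*1 + 5*1 = 14
  cat(5) = 1*14 + 1*5 + 2*2 + 5*1 + 14*1 = 42
Now cat(6):
  cat(0)*cat(5) = 1*42 = 42
  cat(1)*cat(4) = 1*14 = 14
  cat(2)*cat(3) = 2*5 = 10
  cat(3)*cat(2) = 5*2 = 10
  cat(4)*cat(1) = 14*1 = 14
  cat(5)*cat(0) = 42*1 = 42
= 42 + 14 + 10 + 10 + 14 + 42
= 132


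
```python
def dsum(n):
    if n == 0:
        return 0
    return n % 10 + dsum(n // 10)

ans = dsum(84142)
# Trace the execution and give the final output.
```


dsum(84142)
= 2 + dsum(8414)
= 2 + 4 + dsum(841)
= 2 + 4 + 1 + dsum(84)
= 2 + 4 + 1 + 4 + dsum(8)
= 2 + 4 + 1 + 4 + 8 + dsum(0)
= 2 + 4 + 1 + 4 + 8 + 0
= 19


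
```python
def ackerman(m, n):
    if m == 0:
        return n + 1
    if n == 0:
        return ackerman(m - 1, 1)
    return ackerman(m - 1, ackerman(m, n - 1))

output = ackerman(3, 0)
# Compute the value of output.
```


ackerman(3, 0)
n == 0: return ackerman(2, 1)
= ackerman(2, 1) = 5
= 5


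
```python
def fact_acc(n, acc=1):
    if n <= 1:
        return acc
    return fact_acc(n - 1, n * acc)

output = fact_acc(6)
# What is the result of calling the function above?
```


fact_acc(6, 1)
= fact_acc(5, 6 * 1) = fact_acc(5, 6)
= fact_acc(4, 5 * 6) = fact_acc(4, 30)
= fact_acc(3, 4 * 30) = fact_acc(3, 120)
= fact_acc(2, 3 * 120) = fact_acc(2, 360)
= fact_acc(1, 2 * 360) = fact_acc(1, 720)
n <= 1, return acc = 720


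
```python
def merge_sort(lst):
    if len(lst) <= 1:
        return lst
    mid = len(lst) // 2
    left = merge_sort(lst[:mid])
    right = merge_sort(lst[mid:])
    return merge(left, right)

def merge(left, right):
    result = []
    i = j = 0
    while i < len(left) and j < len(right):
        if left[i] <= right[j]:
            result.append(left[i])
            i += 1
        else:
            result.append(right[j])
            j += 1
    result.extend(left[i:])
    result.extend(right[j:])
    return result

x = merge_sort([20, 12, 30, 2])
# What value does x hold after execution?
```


merge_sort([20, 12, 30, 2])
Split into [20, 12] and [30, 2]
Left sorted: [12, 20]
Right sorted: [2, 30]
Merge [12, 20] and [2, 30]
= [2, 12, 20, 30]


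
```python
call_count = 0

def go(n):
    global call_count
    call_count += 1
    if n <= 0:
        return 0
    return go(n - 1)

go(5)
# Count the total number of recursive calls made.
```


go(5) calls go(4) calls ... calls go(0)
Total calls: 5 + 1 (for base case) = 6


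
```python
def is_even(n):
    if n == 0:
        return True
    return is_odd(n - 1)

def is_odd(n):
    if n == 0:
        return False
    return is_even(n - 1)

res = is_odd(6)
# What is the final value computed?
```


is_odd(6)
= is_even(5)
= is_odd(4)
= is_even(3)
= is_odd(2)
= is_even(1)
= is_odd(0)
n == 0: return False
= False


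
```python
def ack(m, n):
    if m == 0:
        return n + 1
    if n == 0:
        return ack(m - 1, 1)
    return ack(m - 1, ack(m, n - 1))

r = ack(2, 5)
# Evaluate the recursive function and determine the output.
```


ack(2, 5)
= ack(1, ack(2, 4))
First compute ack(2, 4) = 11
= ack(1, 11)
= 13


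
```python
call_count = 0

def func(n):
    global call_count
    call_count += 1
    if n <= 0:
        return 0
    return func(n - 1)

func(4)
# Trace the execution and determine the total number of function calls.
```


func(4) calls func(3) calls ... calls func(0)
Total calls: 4 + 1 (for base case) = 5


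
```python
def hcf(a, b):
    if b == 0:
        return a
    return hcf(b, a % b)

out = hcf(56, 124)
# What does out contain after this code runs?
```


hcf(56, 124)
= hcf(124, 56 % 124) = hcf(124, 56)
= hcf(56, 124 % 56) = hcf(56, 12)
= hcf(12, 56 % 12) = hcf(12, 8)
= hcf(8, 12 % 8) = hcf(8, 4)
= hcf(4, 8 % 4) = hcf(4, 0)
b == 0, return a = 4


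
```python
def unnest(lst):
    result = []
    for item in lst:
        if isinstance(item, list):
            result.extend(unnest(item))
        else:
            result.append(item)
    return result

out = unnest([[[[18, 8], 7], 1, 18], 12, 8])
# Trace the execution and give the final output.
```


unnest([[[[18, 8], 7], 1, 18], 12, 8])
Processing each element:
  [[[18, 8], 7], 1, 18] is a list -> unnest recursively -> [18, 8, 7, 1, 18]
  12 is not a list -> append 12
  8 is not a list -> append 8
= [18, 8, 7, 1, 18, 12, 8]


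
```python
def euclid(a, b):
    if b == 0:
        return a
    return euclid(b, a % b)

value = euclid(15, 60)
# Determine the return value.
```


euclid(15, 60)
= euclid(60, 15 % 60) = euclid(60, 15)
= euclid(15, 60 % 15) = euclid(15, 0)
b == 0, return a = 15


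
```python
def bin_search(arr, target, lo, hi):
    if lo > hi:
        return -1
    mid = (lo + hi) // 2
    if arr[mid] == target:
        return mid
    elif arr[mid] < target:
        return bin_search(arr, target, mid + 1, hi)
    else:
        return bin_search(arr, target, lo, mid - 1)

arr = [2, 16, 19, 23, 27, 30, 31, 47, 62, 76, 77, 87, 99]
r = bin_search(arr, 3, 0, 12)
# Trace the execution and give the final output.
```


bin_search(arr, 3, 0, 12)
lo=0, hi=12, mid=6, arr[mid]=31
31 > 3, search left half
lo=0, hi=5, mid=2, arr[mid]=19
19 > 3, search left half
lo=0, hi=1, mid=0, arr[mid]=2
2 < 3, search right half
lo=1, hi=1, mid=1, arr[mid]=16
16 > 3, search left half
lo > hi, target not found, return -1
= -1


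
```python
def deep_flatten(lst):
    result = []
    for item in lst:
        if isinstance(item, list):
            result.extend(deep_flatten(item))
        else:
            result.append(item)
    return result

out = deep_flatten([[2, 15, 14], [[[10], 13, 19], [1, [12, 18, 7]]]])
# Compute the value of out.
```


deep_flatten([[2, 15, 14], [[[10], 13, 19], [1, [12, 18, 7]]]])
Processing each element:
  [2, 15, 14] is a list -> deep_flatten recursively -> [2, 15, 14]
  [[[10], 13, 19], [1, [12, 18, 7]]] is a list -> deep_flatten recursively -> [10, 13, 19, 1, 12, 18, 7]
= [2, 15, 14, 10, 13, 19, 1, 12, 18, 7]


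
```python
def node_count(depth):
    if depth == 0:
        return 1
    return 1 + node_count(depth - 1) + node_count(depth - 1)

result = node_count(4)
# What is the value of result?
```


node_count(4)
= 1 + node_count(3) + node_count(3)
= 1 + 2 * node_count(3)
node_count(k) = 2^(k+1) - 1
node_count(0) = 1
node_count(1) = 3
node_count(2) = 7
node_count(3) = 15
node_count(4) = 31
node_count(4) = 2^5 - 1 = 31


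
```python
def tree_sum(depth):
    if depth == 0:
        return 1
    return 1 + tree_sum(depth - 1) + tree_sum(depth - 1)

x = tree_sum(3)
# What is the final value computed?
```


tree_sum(3)
= 1 + tree_sum(2) + tree_sum(2)
= 1 + 2 * tree_sum(2)
tree_sum(k) = 2^(k+1) - 1
tree_sum(0) = 1
tree_sum(1) = 3
tree_sum(2) = 7
tree_sum(3) = 15
tree_sum(3) = 2^4 - 1 = 15


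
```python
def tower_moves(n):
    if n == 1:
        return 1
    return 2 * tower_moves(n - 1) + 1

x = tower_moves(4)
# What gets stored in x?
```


tower_moves(4)
= 2 * tower_moves(3) + 1
= 2 * (2 * tower_moves(2) + 1) + 1
= 2 * (2 * (2 * tower_moves(1) + 1) + 1) + 1
Now compute bottom-up:
tower_moves(1) = 1
tower_moves(2) = 2 * 1 + 1 = 3
tower_moves(3) = 2 * 3 + 1 = 7
tower_moves(4) = 2 * 7 + 1 = 15
= 15


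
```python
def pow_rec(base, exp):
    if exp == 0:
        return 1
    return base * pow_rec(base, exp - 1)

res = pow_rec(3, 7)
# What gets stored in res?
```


pow_rec(3, 7)
= 3 * pow_rec(3, 6)
= 3 * 3 * pow_rec(3, 5)
= 3 * 3 * 3 * pow_rec(3, 4)
= 3 * 3 * 3 * 3 * pow_rec(3, 3)
= 3 * 3 * 3 * 3 * 3 * pow_rec(3, 2)
= 3 * 3 * 3 * 3 * 3 * 3 * pow_rec(3, 1)
= 3 * 3 * 3 * 3 * 3 * 3 * 3 * pow_rec(3, 0)
= 3 * 3 * 3 * 3 * 3 * 3 * 3 * 1
= 2187


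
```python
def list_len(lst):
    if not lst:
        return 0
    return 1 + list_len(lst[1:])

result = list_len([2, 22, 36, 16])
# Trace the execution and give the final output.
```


list_len([2, 22, 36, 16])
= 1 + list_len([22, 36, 16])
= 1 + 1 + list_len([36, 16])
= 1 + 1 + 1 + list_len([16])
= 1 + 1 + 1 + 1 + list_len([])
= 1 + 1 + 1 + 1 + 0
= 4


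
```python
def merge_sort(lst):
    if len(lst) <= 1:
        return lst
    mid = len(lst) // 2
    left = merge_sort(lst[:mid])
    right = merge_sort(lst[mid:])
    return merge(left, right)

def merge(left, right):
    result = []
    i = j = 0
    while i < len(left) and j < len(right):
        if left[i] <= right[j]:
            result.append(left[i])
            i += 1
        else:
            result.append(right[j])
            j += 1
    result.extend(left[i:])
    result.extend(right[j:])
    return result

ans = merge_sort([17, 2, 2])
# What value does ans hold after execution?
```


merge_sort([17, 2, 2])
Split into [17] and [2, 2]
Left sorted: [17]
Right sorted: [2, 2]
Merge [17] and [2, 2]
= [2, 2, 17]


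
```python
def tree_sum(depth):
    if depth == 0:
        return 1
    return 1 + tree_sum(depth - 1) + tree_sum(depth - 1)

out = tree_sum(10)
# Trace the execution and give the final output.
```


tree_sum(10)
= 1 + tree_sum(9) + tree_sum(9)
= 1 + 2 * tree_sum(9)
tree_sum(k) = 2^(k+1) - 1
tree_sum(0) = 1
tree_sum(1) = 3
tree_sum(2) = 7
tree_sum(3) = 15
tree_sum(4) = 31
tree_sum(10) = 2^11 - 1 = 2047


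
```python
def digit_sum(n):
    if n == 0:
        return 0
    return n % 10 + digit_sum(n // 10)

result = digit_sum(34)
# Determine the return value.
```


digit_sum(34)
= 4 + digit_sum(3)
= 4 + 3 + digit_sum(0)
= 4 + 3 + 0
= 7


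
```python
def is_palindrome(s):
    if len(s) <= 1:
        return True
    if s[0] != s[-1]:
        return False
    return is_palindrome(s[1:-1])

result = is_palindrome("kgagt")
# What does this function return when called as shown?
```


is_palindrome("kgagt")
"kgagt": s[0]='k' != s[-1]='t' -> False
= False


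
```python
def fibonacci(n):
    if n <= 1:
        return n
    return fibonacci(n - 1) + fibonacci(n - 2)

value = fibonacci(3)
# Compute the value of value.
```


fibonacci(3)
= fibonacci(2) + fibonacci(1)
Computing bottom-up: fibonacci(0)=0, fibonacci(1)=1, fibonacci(2)=1, fibonacci(3)=2
= 2


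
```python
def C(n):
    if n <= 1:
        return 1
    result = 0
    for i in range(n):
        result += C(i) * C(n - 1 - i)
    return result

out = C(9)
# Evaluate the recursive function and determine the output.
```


C(9)
= sum of C(i) * C(9-1-i) for i in 0..8
First compute sub-values bottom-up:
  C(0) = 1, C(1) = 1
  C(2) = 1*1 + 1*1 = 2
  C(3) = 1*2 + 1*1 + 2*1 = 5
  C(4) = 1*5 + 1*2 + 2*1 + 5*1 = 14
  C(5) = 1*14 + 1*5 + 2*2 + 5*1 + 14*1 = 42
  C(6) = 1*42 + 1*14 + 2*5 + 5*2 + 14*1 + 42*1 = 132
  C(7) = 1*132 + 1*42 + 2*14 + 5*5 + 14*2 + 42*1 + 132*1 = 429
  C(8) = 1*429 + 1*132 + 2*42 + 5*14 + 14*5 + 42*2 + 132*1 + 429*1 = 1430
Now C(9):
  C(0)*C(8) = 1*1430 = 1430
  C(1)*C(7) = 1*429 = 429
  C(2)*C(6) = 2*132 = 264
  C(3)*C(5) = 5*42 = 210
  C(4)*C(4) = 14*14 = 196
  C(5)*C(3) = 42*5 = 210
  C(6)*C(2) = 132*2 = 264
  C(7)*C(1) = 429*1 = 429
  C(8)*C(0) = 1430*1 = 1430
= 1430 + 429 + 264 + 210 + 196 + 210 + 264 + 429 + 1430
= 4862


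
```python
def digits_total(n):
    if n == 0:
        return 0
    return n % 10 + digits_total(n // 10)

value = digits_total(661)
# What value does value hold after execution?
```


digits_total(661)
= 1 + digits_total(66)
= 1 + 6 + digits_total(6)
= 1 + 6 + 6 + digits_total(0)
= 1 + 6 + 6 + 0
= 13


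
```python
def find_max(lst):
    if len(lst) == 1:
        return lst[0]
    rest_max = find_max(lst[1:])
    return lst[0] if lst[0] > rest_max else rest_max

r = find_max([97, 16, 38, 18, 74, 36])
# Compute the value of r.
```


find_max([97, 16, 38, 18, 74, 36])
= compare 97 with find_max([16, 38, 18, 74, 36])
= compare 16 with find_max([38, 18, 74, 36])
= compare 38 with find_max([18, 74, 36])
= compare 18 with find_max([74, 36])
= compare 74 with find_max([36])
Base: find_max([36]) = 36
compare 74 with 36: max = 74
compare 18 with 74: max = 74
compare 38 with 74: max = 74
compare 16 with 74: max = 74
compare 97 with 74: max = 97
= 97


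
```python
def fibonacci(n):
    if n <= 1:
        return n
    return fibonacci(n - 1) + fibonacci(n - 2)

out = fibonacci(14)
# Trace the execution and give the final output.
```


fibonacci(14)
= fibonacci(13) + fibonacci(12)
= (fibonacci(12) + fibonacci(11)) + fibonacci(12)
Computing bottom-up: fibonacci(0)=0, fibonacci(1)=1, fibonacci(2)=1, fibonacci(3)=2, fibonacci(4)=3, fibonacci(5)=5, fibonacci(6)=8, fibonacci(7)=13, fibonacci(8)=21, fibonacci(9)=34, fibonacci(10)=55, fibonacci(11)=89, fibonacci(12)=144, fibonacci(13)=233, fibonacci(14)=377
= 377


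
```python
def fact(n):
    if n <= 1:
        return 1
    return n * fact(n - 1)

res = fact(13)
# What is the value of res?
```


fact(13)
= 13 * fact(12)
= 13 * 12 * fact(11)
= 13 * 12 * 11 * fact(10)
= 13 * 12 * 11 * 10 * fact(9)
= 13 * 12 * 11 * 10 * 9 * fact(8)
= 13 * 12 * 11 * 10 * 9 * 8 * fact(7)
= 13 * 12 * 11 * 10 * 9 * 8 * 7 * fact(6)
= 13 * 12 * 11 * 10 * 9 * 8 * 7 * 6 * fact(5)
= 13 * 12 * 11 * 10 * 9 * 8 * 7 * 6 * 5 * fact(4)
= 13 * 12 * 11 * 10 * 9 * 8 * 7 * 6 * 5 * 4 * fact(3)
= 13 * 12 * 11 * 10 * 9 * 8 * 7 * 6 * 5 * 4 * 3 * fact(2)
= 13 * 12 * 11 * 10 * 9 * 8 * 7 * 6 * 5 * 4 * 3 * 2 * fact(1)
= 13 * 12 * 11 * 10 * 9 * 8 * 7 * 6 * 5 * 4 * 3 * 2 * 1
= 6227020800


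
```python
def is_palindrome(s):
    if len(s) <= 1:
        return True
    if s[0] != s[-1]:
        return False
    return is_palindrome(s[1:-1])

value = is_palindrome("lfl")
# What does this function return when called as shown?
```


is_palindrome("lfl")
"lfl": s[0]='l' == s[-1]='l' -> is_palindrome("f")
"f": len <= 1 -> True
= True


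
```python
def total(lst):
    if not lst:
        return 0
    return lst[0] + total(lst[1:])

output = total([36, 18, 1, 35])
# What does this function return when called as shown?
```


total([36, 18, 1, 35])
= 36 + total([18, 1, 35])
= 36 + 18 + total([1, 35])
= 36 + 18 + 1 + total([35])
= 36 + 18 + 1 + 35 + total([])
= 36 + 18 + 1 + 35 + 0
= 90


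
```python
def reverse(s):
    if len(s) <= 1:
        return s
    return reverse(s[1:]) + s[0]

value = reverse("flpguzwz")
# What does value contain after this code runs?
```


reverse("flpguzwz")
= reverse("lpguzwz") + "f"
= reverse("pguzwz") + "l" + "f"
= reverse("guzwz") + "p" + "l" + "f"
= reverse("uzwz") + "g" + "p" + "l" + "f"
= reverse("zwz") + "u" + "g" + "p" + "l" + "f"
= reverse("wz") + "z" + "u" + "g" + "p" + "l" + "f"
= reverse("z") + "w" + "z" + "u" + "g" + "p" + "l" + "f"
= "z" + "w" + "z" + "u" + "g" + "p" + "l" + "f"
= "zwzugplf"


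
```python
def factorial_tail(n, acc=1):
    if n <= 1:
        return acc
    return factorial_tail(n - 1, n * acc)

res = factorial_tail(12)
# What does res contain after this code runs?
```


factorial_tail(12, 1)
= factorial_tail(11, 12 * 1) = factorial_tail(11, 12)
= factorial_tail(10, 11 * 12) = factorial_tail(10, 132)
= factorial_tail(9, 10 * 132) = factorial_tail(9, 1320)
= factorial_tail(8, 9 * 1320) = factorial_tail(8, 11880)
= factorial_tail(7, 8 * 11880) = factorial_tail(7, 95040)
= factorial_tail(6, 7 * 95040) = factorial_tail(6, 665280)
= factorial_tail(5, 6 * 665280) = factorial_tail(5, 3991680)
= factorial_tail(4, 5 * 3991680) = factorial_tail(4, 19958400)
= factorial_tail(3, 4 * 19958400) = factorial_tail(3, 79833600)
= factorial_tail(2, 3 * 79833600) = factorial_tail(2, 239500800)
= factorial_tail(1, 2 * 239500800) = factorial_tail(1, 479001600)
n <= 1, return acc = 479001600


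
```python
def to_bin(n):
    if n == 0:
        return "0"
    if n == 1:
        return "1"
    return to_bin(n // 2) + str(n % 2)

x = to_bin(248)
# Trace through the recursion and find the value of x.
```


to_bin(248)
= to_bin(124) + "0"
= to_bin(62) + "0" + "0"
= to_bin(31) + "0" + "0" + "0"
= to_bin(15) + "1" + "0" + "0" + "0"
= to_bin(7) + "1" + "1" + "0" + "0" + "0"
= to_bin(3) + "1" + "1" + "1" + "0" + "0" + "0"
= to_bin(1) + "1" + "1" + "1" + "1" + "0" + "0" + "0"
= "1" + "1" + "1" + "1" + "1" + "0" + "0" + "0"
= "11111000"


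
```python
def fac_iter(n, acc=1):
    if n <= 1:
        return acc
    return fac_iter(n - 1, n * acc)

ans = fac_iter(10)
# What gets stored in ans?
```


fac_iter(10, 1)
= fac_iter(9, 10 * 1) = fac_iter(9, 10)
= fac_iter(8, 9 * 10) = fac_iter(8, 90)
= fac_iter(7, 8 * 90) = fac_iter(7, 720)
= fac_iter(6, 7 * 720) = fac_iter(6, 5040)
= fac_iter(5, 6 * 5040) = fac_iter(5, 30240)
= fac_iter(4, 5 * 30240) = fac_iter(4, 151200)
= fac_iter(3, 4 * 151200) = fac_iter(3, 604800)
= fac_iter(2, 3 * 604800) = fac_iter(2, 1814400)
= fac_iter(1, 2 * 1814400) = fac_iter(1, 3628800)
n <= 1, return acc = 3628800


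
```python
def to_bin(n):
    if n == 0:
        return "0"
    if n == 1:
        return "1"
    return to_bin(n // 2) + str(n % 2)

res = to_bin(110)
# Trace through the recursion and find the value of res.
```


to_bin(110)
= to_bin(55) + "0"
= to_bin(27) + "1" + "0"
= to_bin(13) + "1" + "1" + "0"
= to_bin(6) + "1" + "1" + "1" + "0"
= to_bin(3) + "0" + "1" + "1" + "1" + "0"
= to_bin(1) + "1" + "0" + "1" + "1" + "1" + "0"
= "1" + "1" + "0" + "1" + "1" + "1" + "0"
= "1101110"


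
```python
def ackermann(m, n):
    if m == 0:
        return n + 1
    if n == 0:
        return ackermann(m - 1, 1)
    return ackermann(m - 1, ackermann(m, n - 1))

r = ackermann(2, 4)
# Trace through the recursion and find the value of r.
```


ackermann(2, 4)
= ackermann(1, ackermann(2, 3))
First compute ackermann(2, 3) = 9
= ackermann(1, 9)
= 11


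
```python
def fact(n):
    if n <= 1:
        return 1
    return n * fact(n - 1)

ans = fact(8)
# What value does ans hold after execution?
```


fact(8)
= 8 * fact(7)
= 8 * 7 * fact(6)
= 8 * 7 * 6 * fact(5)
= 8 * 7 * 6 * 5 * fact(4)
= 8 * 7 * 6 * 5 * 4 * fact(3)
= 8 * 7 * 6 * 5 * 4 * 3 * fact(2)
= 8 * 7 * 6 * 5 * 4 * 3 * 2 * fact(1)
= 8 * 7 * 6 * 5 * 4 * 3 * 2 * 1
= 40320


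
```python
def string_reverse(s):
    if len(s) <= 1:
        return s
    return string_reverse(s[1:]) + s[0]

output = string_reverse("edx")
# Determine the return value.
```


string_reverse("edx")
= string_reverse("dx") + "e"
= string_reverse("x") + "d" + "e"
= "x" + "d" + "e"
= "xde"


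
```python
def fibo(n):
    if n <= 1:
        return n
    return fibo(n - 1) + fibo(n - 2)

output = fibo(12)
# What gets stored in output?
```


fibo(12)
= fibo(11) + fibo(10)
= (fibo(10) + fibo(9)) + fibo(10)
Computing bottom-up: fibo(0)=0, fibo(1)=1, fibo(2)=1, fibo(3)=2, fibo(4)=3, fibo(5)=5, fibo(6)=8, fibo(7)=13, fibo(8)=21, fibo(9)=34, fibo(10)=55, fibo(11)=89, fibo(12)=144
= 144


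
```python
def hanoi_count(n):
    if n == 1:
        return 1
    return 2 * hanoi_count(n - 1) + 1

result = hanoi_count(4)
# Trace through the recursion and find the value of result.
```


hanoi_count(4)
= 2 * hanoi_count(3) + 1
= 2 * (2 * hanoi_count(2) + 1) + 1
= 2 * (2 * (2 * hanoi_count(1) + 1) + 1) + 1
Now compute bottom-up:
hanoi_count(1) = 1
hanoi_count(2) = 2 * 1 + 1 = 3
hanoi_count(3) = 2 * 3 + 1 = 7
hanoi_count(4) = 2 * 7 + 1 = 15
= 15


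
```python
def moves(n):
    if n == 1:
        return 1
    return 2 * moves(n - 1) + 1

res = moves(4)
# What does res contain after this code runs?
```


moves(4)
= 2 * moves(3) + 1
= 2 * (2 * moves(2) + 1) + 1
= 2 * (2 * (2 * moves(1) + 1) + 1) + 1
Now compute bottom-up:
moves(1) = 1
moves(2) = 2 * 1 + 1 = 3
moves(3) = 2 * 3 + 1 = 7
moves(4) = 2 * 7 + 1 = 15
= 15


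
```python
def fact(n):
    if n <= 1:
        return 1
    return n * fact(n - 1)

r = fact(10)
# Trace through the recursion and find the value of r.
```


fact(10)
= 10 * fact(9)
= 10 * 9 * fact(8)
= 10 * 9 * 8 * fact(7)
= 10 * 9 * 8 * 7 * fact(6)
= 10 * 9 * 8 * 7 * 6 * fact(5)
= 10 * 9 * 8 * 7 * 6 * 5 * fact(4)
= 10 * 9 * 8 * 7 * 6 * 5 * 4 * fact(3)
= 10 * 9 * 8 * 7 * 6 * 5 * 4 * 3 * fact(2)
= 10 * 9 * 8 * 7 * 6 * 5 * 4 * 3 * 2 * fact(1)
= 10 * 9 * 8 * 7 * 6 * 5 * 4 * 3 * 2 * 1
= 3628800


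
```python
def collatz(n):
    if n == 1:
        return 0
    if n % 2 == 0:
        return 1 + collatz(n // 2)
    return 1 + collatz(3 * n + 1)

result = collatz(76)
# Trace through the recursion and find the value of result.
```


collatz(76)
76 is even -> collatz(38)
38 is even -> collatz(19)
19 is odd -> 3*19+1 = 58 -> collatz(58)
58 is even -> collatz(29)
29 is odd -> 3*29+1 = 88 -> collatz(88)
88 is even -> collatz(44)
44 is even -> collatz(22)
22 is even -> collatz(11)
11 is odd -> 3*11+1 = 34 -> collatz(34)
34 is even -> collatz(17)
17 is odd -> 3*17+1 = 52 -> collatz(52)
52 is even -> collatz(26)
26 is even -> collatz(13)
13 is odd -> 3*13+1 = 40 -> collatz(40)
40 is even -> collatz(20)
20 is even -> collatz(10)
10 is even -> collatz(5)
5 is odd -> 3*5+1 = 16 -> collatz(16)
16 is even -> collatz(8)
8 is even -> collatz(4)
4 is even -> collatz(2)
2 is even -> collatz(1)
Reached 1 after 22 steps
= 22


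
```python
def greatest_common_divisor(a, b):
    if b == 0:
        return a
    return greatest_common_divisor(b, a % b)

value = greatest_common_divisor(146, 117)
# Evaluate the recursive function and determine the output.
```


greatest_common_divisor(146, 117)
= greatest_common_divisor(117, 146 % 117) = greatest_common_divisor(117, 29)
= greatest_common_divisor(29, 117 % 29) = greatest_common_divisor(29, 1)
= greatest_common_divisor(1, 29 % 1) = greatest_common_divisor(1, 0)
b == 0, return a = 1


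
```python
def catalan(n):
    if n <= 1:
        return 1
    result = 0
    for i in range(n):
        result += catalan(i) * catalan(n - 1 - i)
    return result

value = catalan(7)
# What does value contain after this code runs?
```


catalan(7)
= sum of catalan(i) * catalan(7-1-i) for i in 0..6
First compute sub-values bottom-up:
  catalan(0) = 1, catalan(1) = 1
  catalan(2) = 1*1 + 1*1 = 2
  catalan(3) = 1*2 + 1*1 + 2*1 = 5
  catalan(4) = 1*5 + 1*2 + 2*1 + 5*1 = 14
  catalan(5) = 1*14 + 1*5 + 2*2 + 5*1 + 14*1 = 42
  catalan(6) = 1*42 + 1*14 + 2*5 + 5*2 + 14*1 + 42*1 = 132
Now catalan(7):
  catalan(0)*catalan(6) = 1*132 = 132
  catalan(1)*catalan(5) = 1*42 = 42
  catalan(2)*catalan(4) = 2*14 = 28
  catalan(3)*catalan(3) = 5*5 = 25
  catalan(4)*catalan(2) = 14*2 = 28
  catalan(5)*catalan(1) = 42*1 = 42
  catalan(6)*catalan(0) = 132*1 = 132
= 132 + 42 + 28 + 25 + 28 + 42 + 132
= 429


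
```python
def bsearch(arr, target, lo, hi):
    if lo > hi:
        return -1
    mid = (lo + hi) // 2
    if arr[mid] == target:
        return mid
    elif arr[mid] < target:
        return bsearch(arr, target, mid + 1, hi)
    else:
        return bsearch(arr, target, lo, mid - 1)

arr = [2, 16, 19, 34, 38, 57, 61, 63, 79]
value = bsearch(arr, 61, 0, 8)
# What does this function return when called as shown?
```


bsearch(arr, 61, 0, 8)
lo=0, hi=8, mid=4, arr[mid]=38
38 < 61, search right half
lo=5, hi=8, mid=6, arr[mid]=61
arr[6] == 61, found at index 6
= 6


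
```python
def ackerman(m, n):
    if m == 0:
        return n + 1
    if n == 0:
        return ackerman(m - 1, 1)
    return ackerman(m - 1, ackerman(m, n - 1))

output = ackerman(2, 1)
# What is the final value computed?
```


ackerman(2, 1)
= ackerman(1, ackerman(2, 0))
First compute ackerman(2, 0) = 3
= ackerman(1, 3)
= 5


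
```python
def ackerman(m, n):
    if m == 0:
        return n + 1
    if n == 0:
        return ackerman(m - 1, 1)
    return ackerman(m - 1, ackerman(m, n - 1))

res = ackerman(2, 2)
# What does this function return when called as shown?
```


ackerman(2, 2)
= ackerman(1, ackerman(2, 1))
First compute ackerman(2, 1) = 5
= ackerman(1, 5)
= 7


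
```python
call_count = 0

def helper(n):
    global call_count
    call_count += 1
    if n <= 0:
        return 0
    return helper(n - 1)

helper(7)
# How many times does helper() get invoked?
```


helper(7) calls helper(6) calls ... calls helper(0)
Total calls: 7 + 1 (for base case) = 8


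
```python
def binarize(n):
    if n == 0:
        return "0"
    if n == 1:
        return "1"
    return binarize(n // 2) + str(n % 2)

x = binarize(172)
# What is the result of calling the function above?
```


binarize(172)
= binarize(86) + "0"
= binarize(43) + "0" + "0"
= binarize(21) + "1" + "0" + "0"
= binarize(10) + "1" + "1" + "0" + "0"
= binarize(5) + "0" + "1" + "1" + "0" + "0"
= binarize(2) + "1" + "0" + "1" + "1" + "0" + "0"
= binarize(1) + "0" + "1" + "0" + "1" + "1" + "0" + "0"
= "1" + "0" + "1" + "0" + "1" + "1" + "0" + "0"
= "10101100"


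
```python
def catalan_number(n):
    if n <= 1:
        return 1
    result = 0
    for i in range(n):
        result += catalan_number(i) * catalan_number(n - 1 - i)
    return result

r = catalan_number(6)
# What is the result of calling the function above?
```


catalan_number(6)
= sum of catalan_number(i) * catalan_number(6-1-i) for i in 0..5
First compute sub-values bottom-up:
  catalan_number(0) = 1, catalan_number(1) = 1
  catalan_number(2) = 1*1 + 1*1 = 2
  catalan_number(3) = 1*2 + 1*1 + 2*1 = 5
  catalan_number(4) = 1*5 + 1*2 + 2*1 + 5*1 = 14
  catalan_number(5) = 1*14 + 1*5 + 2*2 + 5*1 + 14*1 = 42
Now catalan_number(6):
  catalan_number(0)*catalan_number(5) = 1*42 = 42
  catalan_number(1)*catalan_number(4) = 1*14 = 14
  catalan_number(2)*catalan_number(3) = 2*5 = 10
  catalan_number(3)*catalan_number(2) = 5*2 = 10
  catalan_number(4)*catalan_number(1) = 14*1 = 14
  catalan_number(5)*catalan_number(0) = 42*1 = 42
= 42 + 14 + 10 + 10 + 14 + 42
= 132


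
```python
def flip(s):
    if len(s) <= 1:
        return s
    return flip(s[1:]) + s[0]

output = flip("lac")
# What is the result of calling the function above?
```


flip("lac")
= flip("ac") + "l"
= flip("c") + "a" + "l"
= "c" + "a" + "l"
= "cal"


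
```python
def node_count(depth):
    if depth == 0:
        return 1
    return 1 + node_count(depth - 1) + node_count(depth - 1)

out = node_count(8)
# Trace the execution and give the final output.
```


node_count(8)
= 1 + node_count(7) + node_count(7)
= 1 + 2 * node_count(7)
node_count(k) = 2^(k+1) - 1
node_count(0) = 1
node_count(1) = 3
node_count(2) = 7
node_count(3) = 15
node_count(4) = 31
node_count(8) = 2^9 - 1 = 511


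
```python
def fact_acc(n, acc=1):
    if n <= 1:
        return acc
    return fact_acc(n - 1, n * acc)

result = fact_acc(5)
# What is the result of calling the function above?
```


fact_acc(5, 1)
= fact_acc(4, 5 * 1) = fact_acc(4, 5)
= fact_acc(3, 4 * 5) = fact_acc(3, 20)
= fact_acc(2, 3 * 20) = fact_acc(2, 60)
= fact_acc(1, 2 * 60) = fact_acc(1, 120)
n <= 1, return acc = 120


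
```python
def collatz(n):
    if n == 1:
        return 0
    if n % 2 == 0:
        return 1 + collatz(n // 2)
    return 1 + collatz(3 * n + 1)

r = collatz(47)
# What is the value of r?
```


collatz(47)
47 is odd -> 3*47+1 = 142 -> collatz(142)
142 is even -> collatz(71)
71 is odd -> 3*71+1 = 214 -> collatz(214)
214 is even -> collatz(107)
107 is odd -> 3*107+1 = 322 -> collatz(322)
322 is even -> collatz(161)
161 is odd -> 3*161+1 = 484 -> collatz(484)
484 is even -> collatz(242)
242 is even -> collatz(121)
121 is odd -> 3*121+1 = 364 -> collatz(364)
364 is even -> collatz(182)
182 is even -> collatz(91)
91 is odd -> 3*91+1 = 274 -> collatz(274)
274 is even -> collatz(137)
137 is odd -> 3*137+1 = 412 -> collatz(412)
412 is even -> collatz(206)
206 is even -> collatz(103)
103 is odd -> 3*103+1 = 310 -> collatz(310)
310 is even -> collatz(155)
155 is odd -> 3*155+1 = 466 -> collatz(466)
466 is even -> collatz(233)
233 is odd -> 3*233+1 = 700 -> collatz(700)
700 is even -> collatz(350)
350 is even -> collatz(175)
175 is odd -> 3*175+1 = 526 -> collatz(526)
526 is even -> collatz(263)
263 is odd -> 3*263+1 = 790 -> collatz(790)
790 is even -> collatz(395)
395 is odd -> 3*395+1 = 1186 -> collatz(1186)
1186 is even -> collatz(593)
593 is odd -> 3*593+1 = 1780 -> collatz(1780)
1780 is even -> collatz(890)
890 is even -> collatz(445)
445 is odd -> 3*445+1 = 1336 -> collatz(1336)
1336 is even -> collatz(668)
668 is even -> collatz(334)
334 is even -> collatz(167)
167 is odd -> 3*167+1 = 502 -> collatz(502)
502 is even -> collatz(251)
251 is odd -> 3*251+1 = 754 -> collatz(754)
754 is even -> collatz(377)
377 is odd -> 3*377+1 = 1132 -> collatz(1132)
1132 is even -> collatz(566)
566 is even -> collatz(283)
283 is odd -> 3*283+1 = 850 -> collatz(850)
850 is even -> collatz(425)
425 is odd -> 3*425+1 = 1276 -> collatz(1276)
1276 is even -> collatz(638)
638 is even -> collatz(319)
319 is odd -> 3*319+1 = 958 -> collatz(958)
958 is even -> collatz(479)
479 is odd -> 3*479+1 = 1438 -> collatz(1438)
1438 is even -> collatz(719)
719 is odd -> 3*719+1 = 2158 -> collatz(2158)
2158 is even -> collatz(1079)
1079 is odd -> 3*1079+1 = 3238 -> collatz(3238)
3238 is even -> collatz(1619)
1619 is odd -> 3*1619+1 = 4858 -> collatz(4858)
4858 is even -> collatz(2429)
2429 is odd -> 3*2429+1 = 7288 -> collatz(7288)
7288 is even -> collatz(3644)
3644 is even -> collatz(1822)
1822 is even -> collatz(911)
911 is odd -> 3*911+1 = 2734 -> collatz(2734)
2734 is even -> collatz(1367)
1367 is odd -> 3*1367+1 = 4102 -> collatz(4102)
4102 is even -> collatz(2051)
2051 is odd -> 3*2051+1 = 6154 -> collatz(6154)
6154 is even -> collatz(3077)
3077 is odd -> 3*3077+1 = 9232 -> collatz(9232)
9232 is even -> collatz(4616)
4616 is even -> collatz(2308)
2308 is even -> collatz(1154)
1154 is even -> collatz(577)
577 is odd -> 3*577+1 = 1732 -> collatz(1732)
1732 is even -> collatz(866)
866 is even -> collatz(433)
433 is odd -> 3*433+1 = 1300 -> collatz(1300)
1300 is even -> collatz(650)
650 is even -> collatz(325)
325 is odd -> 3*325+1 = 976 -> collatz(976)
976 is even -> collatz(488)
488 is even -> collatz(244)
244 is even -> collatz(122)
122 is even -> collatz(61)
61 is odd -> 3*61+1 = 184 -> collatz(184)
184 is even -> collatz(92)
92 is even -> collatz(46)
46 is even -> collatz(23)
23 is odd -> 3*23+1 = 70 -> collatz(70)
70 is even -> collatz(35)
35 is odd -> 3*35+1 = 106 -> collatz(106)
106 is even -> collatz(53)
53 is odd -> 3*53+1 = 160 -> collatz(160)
160 is even -> collatz(80)
80 is even -> collatz(40)
40 is even -> collatz(20)
20 is even -> collatz(10)
10 is even -> collatz(5)
5 is odd -> 3*5+1 = 16 -> collatz(16)
16 is even -> collatz(8)
8 is even -> collatz(4)
4 is even -> collatz(2)
2 is even -> collatz(1)
Reached 1 after 104 steps
= 104
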